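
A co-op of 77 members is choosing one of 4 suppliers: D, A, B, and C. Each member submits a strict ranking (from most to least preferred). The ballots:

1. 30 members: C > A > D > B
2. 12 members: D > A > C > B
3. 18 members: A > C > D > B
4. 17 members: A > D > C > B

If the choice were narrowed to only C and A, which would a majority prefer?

A

Voters preferring C to A: 30; preferring A to C: 47.
A wins the head-to-head.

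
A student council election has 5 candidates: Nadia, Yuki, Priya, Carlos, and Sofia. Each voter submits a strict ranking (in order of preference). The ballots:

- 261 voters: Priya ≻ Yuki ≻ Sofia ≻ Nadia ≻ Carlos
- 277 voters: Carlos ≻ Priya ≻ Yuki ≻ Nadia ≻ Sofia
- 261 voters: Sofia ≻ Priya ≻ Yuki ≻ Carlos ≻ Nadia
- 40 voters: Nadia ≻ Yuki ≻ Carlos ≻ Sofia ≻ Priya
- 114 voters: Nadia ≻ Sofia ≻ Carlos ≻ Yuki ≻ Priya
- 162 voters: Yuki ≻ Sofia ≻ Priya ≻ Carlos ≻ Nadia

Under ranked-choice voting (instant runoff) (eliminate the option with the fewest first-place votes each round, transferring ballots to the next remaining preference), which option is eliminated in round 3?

Priya

Round 1: Nadia 154, Yuki 162, Priya 261, Carlos 277, Sofia 261. Eliminate Nadia.
Round 2: Yuki 202, Priya 261, Carlos 277, Sofia 375. Eliminate Yuki.
Round 3: Priya 261, Carlos 317, Sofia 537. Eliminate Priya.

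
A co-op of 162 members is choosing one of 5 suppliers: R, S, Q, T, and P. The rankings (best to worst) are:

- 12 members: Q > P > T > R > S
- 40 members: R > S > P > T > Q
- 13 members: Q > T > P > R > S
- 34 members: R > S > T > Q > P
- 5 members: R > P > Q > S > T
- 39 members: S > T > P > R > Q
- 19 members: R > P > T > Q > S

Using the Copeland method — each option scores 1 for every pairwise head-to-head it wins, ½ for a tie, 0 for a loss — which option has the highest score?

R: beats S, Q, T, and P → score 4.
S: beats Q, T, and P; loses to R → score 3.
Q: loses to R, S, T, and P → score 0.
T: beats Q and P; loses to R and S → score 2.
P: beats Q; loses to R, S, and T → score 1.
R has the best pairwise record.

R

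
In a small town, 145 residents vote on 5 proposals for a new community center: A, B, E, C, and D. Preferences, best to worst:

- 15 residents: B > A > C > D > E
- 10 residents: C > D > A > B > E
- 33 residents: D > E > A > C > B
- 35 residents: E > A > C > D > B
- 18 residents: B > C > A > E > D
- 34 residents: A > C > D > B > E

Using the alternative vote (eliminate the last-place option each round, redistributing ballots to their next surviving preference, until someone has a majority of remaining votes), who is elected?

Round 1: A 34, B 33, E 35, C 10, D 33. Eliminate C.
Round 2: A 34, B 33, E 35, D 43. Eliminate B.
Round 3: A 67, E 35, D 43. Eliminate E.
Round 4: A 102, D 43. A has a majority.

A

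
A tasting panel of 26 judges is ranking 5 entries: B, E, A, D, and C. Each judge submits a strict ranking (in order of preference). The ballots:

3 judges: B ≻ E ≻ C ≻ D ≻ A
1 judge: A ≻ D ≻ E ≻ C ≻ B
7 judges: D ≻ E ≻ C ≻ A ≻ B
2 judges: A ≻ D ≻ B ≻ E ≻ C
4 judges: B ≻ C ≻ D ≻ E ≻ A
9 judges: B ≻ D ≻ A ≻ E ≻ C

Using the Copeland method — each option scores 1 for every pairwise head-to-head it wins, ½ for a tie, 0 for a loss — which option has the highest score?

B: beats E, A, D, and C → score 4.
E: beats A and C; loses to B and D → score 2.
A: loses to B, E, D, and C → score 0.
D: beats E, A, and C; loses to B → score 3.
C: beats A; loses to B, E, and D → score 1.
B has the best pairwise record.

B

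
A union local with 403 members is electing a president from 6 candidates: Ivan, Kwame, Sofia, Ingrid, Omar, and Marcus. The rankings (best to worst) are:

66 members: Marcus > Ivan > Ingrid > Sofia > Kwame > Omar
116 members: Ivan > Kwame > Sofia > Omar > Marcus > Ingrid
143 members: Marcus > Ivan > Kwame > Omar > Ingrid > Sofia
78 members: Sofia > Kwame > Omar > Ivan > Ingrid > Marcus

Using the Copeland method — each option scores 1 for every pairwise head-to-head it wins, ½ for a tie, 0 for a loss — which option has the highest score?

Marcus

Ivan: beats Kwame, Sofia, Ingrid, and Omar; loses to Marcus → score 4.
Kwame: beats Sofia, Ingrid, and Omar; loses to Ivan and Marcus → score 3.
Sofia: beats Omar; loses to Ivan, Kwame, Ingrid, and Marcus → score 1.
Ingrid: beats Sofia; loses to Ivan, Kwame, Omar, and Marcus → score 1.
Omar: beats Ingrid; loses to Ivan, Kwame, Sofia, and Marcus → score 1.
Marcus: beats Ivan, Kwame, Sofia, Ingrid, and Omar → score 5.
Marcus has the best pairwise record.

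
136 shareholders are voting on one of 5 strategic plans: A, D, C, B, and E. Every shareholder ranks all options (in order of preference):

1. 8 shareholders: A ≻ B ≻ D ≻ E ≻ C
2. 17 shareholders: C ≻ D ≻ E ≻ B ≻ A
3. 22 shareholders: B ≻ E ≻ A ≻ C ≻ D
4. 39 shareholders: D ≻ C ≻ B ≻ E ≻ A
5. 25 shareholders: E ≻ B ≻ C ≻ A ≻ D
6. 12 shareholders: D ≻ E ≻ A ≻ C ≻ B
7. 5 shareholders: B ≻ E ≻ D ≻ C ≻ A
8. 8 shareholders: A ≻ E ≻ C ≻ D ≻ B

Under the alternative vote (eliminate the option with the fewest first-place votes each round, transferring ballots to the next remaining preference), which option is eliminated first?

Round 1: A 16, D 51, C 17, B 27, E 25. Eliminate A.

A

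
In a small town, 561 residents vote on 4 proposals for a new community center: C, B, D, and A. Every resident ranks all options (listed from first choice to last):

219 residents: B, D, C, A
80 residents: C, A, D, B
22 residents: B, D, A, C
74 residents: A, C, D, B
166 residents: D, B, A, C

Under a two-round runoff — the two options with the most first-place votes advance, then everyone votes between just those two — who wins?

D

Round 1 first-place votes: C 80, B 241, D 166, A 74.
B and D advance.
Runoff: B is preferred to D by 241 voters; D by 320.
D wins the runoff.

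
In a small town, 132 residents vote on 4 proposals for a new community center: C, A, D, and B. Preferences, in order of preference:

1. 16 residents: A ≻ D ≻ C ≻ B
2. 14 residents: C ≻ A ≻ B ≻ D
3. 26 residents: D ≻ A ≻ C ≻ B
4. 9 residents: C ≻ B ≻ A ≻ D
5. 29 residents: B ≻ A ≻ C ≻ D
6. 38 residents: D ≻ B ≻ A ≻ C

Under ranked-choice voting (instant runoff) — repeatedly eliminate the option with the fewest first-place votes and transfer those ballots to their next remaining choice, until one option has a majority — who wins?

Round 1: C 23, A 16, D 64, B 29. Eliminate A.
Round 2: C 23, D 80, B 29. D has a majority.

D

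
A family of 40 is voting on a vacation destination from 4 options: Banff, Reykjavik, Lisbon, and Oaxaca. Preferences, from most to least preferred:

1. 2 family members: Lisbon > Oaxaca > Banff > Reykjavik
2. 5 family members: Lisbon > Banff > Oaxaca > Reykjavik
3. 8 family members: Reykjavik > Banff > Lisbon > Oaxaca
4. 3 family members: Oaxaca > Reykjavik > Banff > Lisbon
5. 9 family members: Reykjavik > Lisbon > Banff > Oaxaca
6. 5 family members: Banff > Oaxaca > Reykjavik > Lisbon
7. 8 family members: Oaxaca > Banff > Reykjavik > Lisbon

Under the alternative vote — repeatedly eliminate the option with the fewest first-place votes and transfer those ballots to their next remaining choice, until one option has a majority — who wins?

Oaxaca

Round 1: Banff 5, Reykjavik 17, Lisbon 7, Oaxaca 11. Eliminate Banff.
Round 2: Reykjavik 17, Lisbon 7, Oaxaca 16. Eliminate Lisbon.
Round 3: Reykjavik 17, Oaxaca 23. Oaxaca has a majority.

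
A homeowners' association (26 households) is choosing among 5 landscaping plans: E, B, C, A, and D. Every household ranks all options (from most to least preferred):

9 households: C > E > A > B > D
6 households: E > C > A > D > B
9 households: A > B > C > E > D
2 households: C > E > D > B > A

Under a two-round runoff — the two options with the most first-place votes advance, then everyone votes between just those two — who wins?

Round 1 first-place votes: E 6, B 0, C 11, A 9, D 0.
C and A advance.
Runoff: C is preferred to A by 17 voters; A by 9.
C wins the runoff.

C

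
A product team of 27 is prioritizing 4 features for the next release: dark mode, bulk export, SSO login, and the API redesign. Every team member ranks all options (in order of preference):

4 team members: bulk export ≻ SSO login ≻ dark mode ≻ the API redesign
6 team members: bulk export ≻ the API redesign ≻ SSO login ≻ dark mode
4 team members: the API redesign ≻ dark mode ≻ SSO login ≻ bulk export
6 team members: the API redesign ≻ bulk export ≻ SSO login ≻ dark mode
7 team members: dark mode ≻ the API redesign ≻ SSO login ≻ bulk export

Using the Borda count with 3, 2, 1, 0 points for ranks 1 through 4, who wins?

dark mode: 4·1 + 6·0 + 4·2 + 6·0 + 7·3 = 33
bulk export: 4·3 + 6·3 + 4·0 + 6·2 + 7·0 = 42
SSO login: 4·2 + 6·1 + 4·1 + 6·1 + 7·1 = 31
the API redesign: 4·0 + 6·2 + 4·3 + 6·3 + 7·2 = 56
the API redesign has the highest Borda score (56).

the API redesign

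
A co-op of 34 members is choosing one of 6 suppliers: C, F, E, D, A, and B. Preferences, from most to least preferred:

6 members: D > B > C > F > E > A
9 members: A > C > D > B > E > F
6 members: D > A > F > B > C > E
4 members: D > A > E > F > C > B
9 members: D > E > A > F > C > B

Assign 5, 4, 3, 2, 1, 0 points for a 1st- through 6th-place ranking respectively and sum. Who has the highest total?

D

C: 6·3 + 9·4 + 6·1 + 4·1 + 9·1 = 73
F: 6·2 + 9·0 + 6·3 + 4·2 + 9·2 = 56
E: 6·1 + 9·1 + 6·0 + 4·3 + 9·4 = 63
D: 6·5 + 9·3 + 6·5 + 4·5 + 9·5 = 152
A: 6·0 + 9·5 + 6·4 + 4·4 + 9·3 = 112
B: 6·4 + 9·2 + 6·2 + 4·0 + 9·0 = 54
D has the highest Borda score (152).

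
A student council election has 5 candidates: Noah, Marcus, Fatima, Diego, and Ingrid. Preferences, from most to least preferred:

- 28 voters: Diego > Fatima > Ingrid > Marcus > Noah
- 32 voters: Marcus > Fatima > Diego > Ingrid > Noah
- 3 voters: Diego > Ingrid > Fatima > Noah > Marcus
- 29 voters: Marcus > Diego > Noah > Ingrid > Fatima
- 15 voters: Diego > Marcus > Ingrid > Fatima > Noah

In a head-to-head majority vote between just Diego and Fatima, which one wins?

Voters preferring Diego to Fatima: 75; preferring Fatima to Diego: 32.
Diego wins the head-to-head.

Diego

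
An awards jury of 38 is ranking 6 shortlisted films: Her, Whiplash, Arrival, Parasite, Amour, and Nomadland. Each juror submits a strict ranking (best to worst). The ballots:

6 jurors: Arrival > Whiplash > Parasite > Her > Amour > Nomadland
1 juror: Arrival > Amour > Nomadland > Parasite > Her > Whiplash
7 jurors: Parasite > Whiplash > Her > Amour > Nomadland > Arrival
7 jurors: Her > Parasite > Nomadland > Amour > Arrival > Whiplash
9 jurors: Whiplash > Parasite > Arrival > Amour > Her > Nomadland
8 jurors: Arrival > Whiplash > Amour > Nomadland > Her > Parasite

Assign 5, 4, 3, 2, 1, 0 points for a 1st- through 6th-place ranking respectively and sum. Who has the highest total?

Whiplash

Her: 6·2 + 1·1 + 7·3 + 7·5 + 9·1 + 8·1 = 86
Whiplash: 6·4 + 1·0 + 7·4 + 7·0 + 9·5 + 8·4 = 129
Arrival: 6·5 + 1·5 + 7·0 + 7·1 + 9·3 + 8·5 = 109
Parasite: 6·3 + 1·2 + 7·5 + 7·4 + 9·4 + 8·0 = 119
Amour: 6·1 + 1·4 + 7·2 + 7·2 + 9·2 + 8·3 = 80
Nomadland: 6·0 + 1·3 + 7·1 + 7·3 + 9·0 + 8·2 = 47
Whiplash has the highest Borda score (129).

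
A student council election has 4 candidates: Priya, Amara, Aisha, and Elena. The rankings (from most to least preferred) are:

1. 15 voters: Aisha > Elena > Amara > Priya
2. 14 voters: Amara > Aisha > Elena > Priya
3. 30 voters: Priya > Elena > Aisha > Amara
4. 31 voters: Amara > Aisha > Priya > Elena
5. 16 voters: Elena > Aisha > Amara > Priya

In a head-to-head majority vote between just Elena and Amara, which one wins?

Elena

Voters preferring Elena to Amara: 61; preferring Amara to Elena: 45.
Elena wins the head-to-head.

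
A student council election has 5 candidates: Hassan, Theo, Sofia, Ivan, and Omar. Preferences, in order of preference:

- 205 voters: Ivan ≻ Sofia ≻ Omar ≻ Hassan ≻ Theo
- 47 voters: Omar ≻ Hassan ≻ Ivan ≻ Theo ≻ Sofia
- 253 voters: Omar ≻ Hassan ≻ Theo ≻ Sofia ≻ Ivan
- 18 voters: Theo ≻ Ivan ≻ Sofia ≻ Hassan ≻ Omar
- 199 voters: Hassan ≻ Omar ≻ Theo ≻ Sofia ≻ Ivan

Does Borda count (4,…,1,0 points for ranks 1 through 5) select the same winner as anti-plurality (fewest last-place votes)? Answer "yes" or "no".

no

Borda — scores: Hassan 1919, Theo 1023, Sofia 1103, Ivan 968, Omar 2207. Winner: Omar.
Anti-plurality — last-place votes: Hassan 0, Theo 205, Sofia 47, Ivan 452, Omar 18. Winner: Hassan.
The two methods disagree.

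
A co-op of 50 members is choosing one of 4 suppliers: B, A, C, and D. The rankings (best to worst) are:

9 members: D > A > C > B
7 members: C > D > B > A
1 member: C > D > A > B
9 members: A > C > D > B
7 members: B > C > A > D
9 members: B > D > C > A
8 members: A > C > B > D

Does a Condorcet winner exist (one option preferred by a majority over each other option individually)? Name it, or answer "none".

Checking pairwise contests:
A beats B 27–23.
D beats A 26–24.
A beats C 26–24.
C beats D 32–18.
Every option loses at least one head-to-head, so there is no Condorcet winner.

none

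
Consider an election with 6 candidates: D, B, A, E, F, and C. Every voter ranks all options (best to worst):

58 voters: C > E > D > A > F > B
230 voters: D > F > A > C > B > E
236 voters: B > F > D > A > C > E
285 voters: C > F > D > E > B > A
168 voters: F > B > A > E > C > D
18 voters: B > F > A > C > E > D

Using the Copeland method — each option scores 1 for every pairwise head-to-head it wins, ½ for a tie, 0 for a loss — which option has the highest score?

D: beats B, A, and E; loses to F and C → score 3.
B: beats A and E; loses to D, F, and C → score 2.
A: beats E and C; loses to D, B, and F → score 2.
E: loses to D, B, A, F, and C → score 0.
F: beats D, B, A, E, and C → score 5.
C: beats D, B, and E; loses to A and F → score 3.
F has the best pairwise record.

F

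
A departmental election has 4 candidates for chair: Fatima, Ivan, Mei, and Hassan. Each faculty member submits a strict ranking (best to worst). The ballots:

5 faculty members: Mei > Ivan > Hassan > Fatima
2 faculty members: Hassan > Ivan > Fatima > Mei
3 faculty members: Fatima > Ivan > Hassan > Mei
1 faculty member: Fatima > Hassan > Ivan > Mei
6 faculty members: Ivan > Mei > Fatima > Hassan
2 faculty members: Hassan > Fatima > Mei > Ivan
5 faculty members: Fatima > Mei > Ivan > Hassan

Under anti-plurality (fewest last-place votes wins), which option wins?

Ivan

Last-place votes: Fatima 5, Ivan 2, Mei 6, Hassan 11.
Ivan is ranked last by the fewest voters, so Ivan wins.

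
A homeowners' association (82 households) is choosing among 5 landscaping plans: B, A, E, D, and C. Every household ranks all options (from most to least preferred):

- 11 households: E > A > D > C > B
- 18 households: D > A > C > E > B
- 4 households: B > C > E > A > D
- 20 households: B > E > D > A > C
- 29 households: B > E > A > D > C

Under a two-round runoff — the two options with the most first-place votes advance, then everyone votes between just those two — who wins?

Round 1 first-place votes: B 53, A 0, E 11, D 18, C 0.
B and D advance.
Runoff: B is preferred to D by 53 voters; D by 29.
B wins the runoff.

B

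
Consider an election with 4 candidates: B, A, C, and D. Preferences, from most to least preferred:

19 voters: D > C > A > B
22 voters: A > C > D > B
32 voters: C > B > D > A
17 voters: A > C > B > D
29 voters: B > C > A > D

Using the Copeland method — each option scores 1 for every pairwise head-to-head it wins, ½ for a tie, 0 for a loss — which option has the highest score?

C

B: beats A and D; loses to C → score 2.
A: beats D; loses to B and C → score 1.
C: beats B, A, and D → score 3.
D: loses to B, A, and C → score 0.
C has the best pairwise record.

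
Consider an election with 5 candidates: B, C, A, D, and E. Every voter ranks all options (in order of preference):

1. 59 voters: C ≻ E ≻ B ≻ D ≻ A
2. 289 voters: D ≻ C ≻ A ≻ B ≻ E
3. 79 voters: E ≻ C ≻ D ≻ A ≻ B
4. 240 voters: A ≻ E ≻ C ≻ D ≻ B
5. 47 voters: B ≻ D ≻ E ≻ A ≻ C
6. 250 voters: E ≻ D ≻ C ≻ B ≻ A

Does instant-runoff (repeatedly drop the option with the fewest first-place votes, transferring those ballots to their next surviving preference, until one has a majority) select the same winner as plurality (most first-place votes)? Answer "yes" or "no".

yes

Instant-runoff — R1 B 47, C 59, A 240, D 289, E 329 (B out); R2 C 59, A 240, D 336, E 329 (C out); R3 A 240, D 336, E 388 (A out); R4 D 336, E 628 (E winner). Winner: E.
Plurality — first-place votes: B 47, C 59, A 240, D 289, E 329. Winner: E.
The two methods agree.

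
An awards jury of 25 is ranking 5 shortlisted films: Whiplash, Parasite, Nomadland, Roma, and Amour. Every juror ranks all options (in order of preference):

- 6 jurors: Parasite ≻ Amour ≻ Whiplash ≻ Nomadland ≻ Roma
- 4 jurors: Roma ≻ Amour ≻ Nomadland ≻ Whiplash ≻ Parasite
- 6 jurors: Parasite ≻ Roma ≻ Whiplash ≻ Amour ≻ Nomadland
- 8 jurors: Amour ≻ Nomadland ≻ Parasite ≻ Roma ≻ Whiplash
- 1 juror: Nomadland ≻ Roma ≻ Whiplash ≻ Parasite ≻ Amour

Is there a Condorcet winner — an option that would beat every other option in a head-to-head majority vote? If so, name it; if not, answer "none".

none

Checking pairwise contests:
Parasite beats Whiplash 20–5.
Nomadland beats Parasite 13–12.
Amour beats Nomadland 24–1.
Parasite beats Roma 20–5.
Parasite beats Amour 13–12.
Every option loses at least one head-to-head, so there is no Condorcet winner.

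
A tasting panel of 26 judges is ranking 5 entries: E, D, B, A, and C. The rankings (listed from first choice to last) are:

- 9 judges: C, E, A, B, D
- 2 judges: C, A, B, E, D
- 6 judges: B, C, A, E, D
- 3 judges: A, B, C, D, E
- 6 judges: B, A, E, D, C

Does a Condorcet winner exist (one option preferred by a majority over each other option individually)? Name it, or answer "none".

none

Checking pairwise contests:
B beats E 17–9.
E beats D 23–3.
A beats B 14–12.
C beats A 17–9.
B beats C 15–11.
Every option loses at least one head-to-head, so there is no Condorcet winner.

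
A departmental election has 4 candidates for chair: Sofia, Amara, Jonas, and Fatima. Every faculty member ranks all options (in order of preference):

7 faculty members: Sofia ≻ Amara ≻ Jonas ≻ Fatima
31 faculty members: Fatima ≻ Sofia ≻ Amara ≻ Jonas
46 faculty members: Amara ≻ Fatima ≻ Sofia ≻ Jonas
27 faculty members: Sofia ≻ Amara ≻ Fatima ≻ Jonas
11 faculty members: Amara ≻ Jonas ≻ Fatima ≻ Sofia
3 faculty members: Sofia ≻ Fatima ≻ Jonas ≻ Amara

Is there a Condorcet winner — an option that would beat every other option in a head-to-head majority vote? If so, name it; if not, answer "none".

none

Checking pairwise contests:
Fatima beats Sofia 88–37.
Sofia beats Amara 68–57.
Sofia beats Jonas 114–11.
Amara beats Fatima 91–34.
Every option loses at least one head-to-head, so there is no Condorcet winner.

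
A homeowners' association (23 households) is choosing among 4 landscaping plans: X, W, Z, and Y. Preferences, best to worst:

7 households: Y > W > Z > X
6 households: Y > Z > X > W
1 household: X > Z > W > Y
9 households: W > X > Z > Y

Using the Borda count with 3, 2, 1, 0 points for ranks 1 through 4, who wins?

X: 7·0 + 6·1 + 1·3 + 9·2 = 27
W: 7·2 + 6·0 + 1·1 + 9·3 = 42
Z: 7·1 + 6·2 + 1·2 + 9·1 = 30
Y: 7·3 + 6·3 + 1·0 + 9·0 = 39
W has the highest Borda score (42).

W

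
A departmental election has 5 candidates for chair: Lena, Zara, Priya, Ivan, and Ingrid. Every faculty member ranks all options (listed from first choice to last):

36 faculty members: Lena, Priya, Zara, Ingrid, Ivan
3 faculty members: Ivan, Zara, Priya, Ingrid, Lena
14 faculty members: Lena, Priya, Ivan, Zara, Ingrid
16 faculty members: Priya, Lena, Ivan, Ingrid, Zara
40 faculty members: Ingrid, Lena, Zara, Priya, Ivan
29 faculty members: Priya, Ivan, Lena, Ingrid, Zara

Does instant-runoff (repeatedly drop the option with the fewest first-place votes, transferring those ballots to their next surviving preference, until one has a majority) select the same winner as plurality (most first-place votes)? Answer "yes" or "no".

yes

Instant-runoff — R1 Lena 50, Zara 0, Priya 45, Ivan 3, Ingrid 40 (Zara out); R2 Lena 50, Priya 45, Ivan 3, Ingrid 40 (Ivan out); R3 Lena 50, Priya 48, Ingrid 40 (Ingrid out); R4 Lena 90, Priya 48 (Lena winner). Winner: Lena.
Plurality — first-place votes: Lena 50, Zara 0, Priya 45, Ivan 3, Ingrid 40. Winner: Lena.
The two methods agree.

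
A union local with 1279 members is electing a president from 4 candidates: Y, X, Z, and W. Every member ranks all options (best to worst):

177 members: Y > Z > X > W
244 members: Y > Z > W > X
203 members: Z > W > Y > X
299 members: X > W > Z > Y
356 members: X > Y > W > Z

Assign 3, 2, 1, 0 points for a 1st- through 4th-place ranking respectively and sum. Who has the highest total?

Y

Y: 177·3 + 244·3 + 203·1 + 299·0 + 356·2 = 2178
X: 177·1 + 244·0 + 203·0 + 299·3 + 356·3 = 2142
Z: 177·2 + 244·2 + 203·3 + 299·1 + 356·0 = 1750
W: 177·0 + 244·1 + 203·2 + 299·2 + 356·1 = 1604
Y has the highest Borda score (2178).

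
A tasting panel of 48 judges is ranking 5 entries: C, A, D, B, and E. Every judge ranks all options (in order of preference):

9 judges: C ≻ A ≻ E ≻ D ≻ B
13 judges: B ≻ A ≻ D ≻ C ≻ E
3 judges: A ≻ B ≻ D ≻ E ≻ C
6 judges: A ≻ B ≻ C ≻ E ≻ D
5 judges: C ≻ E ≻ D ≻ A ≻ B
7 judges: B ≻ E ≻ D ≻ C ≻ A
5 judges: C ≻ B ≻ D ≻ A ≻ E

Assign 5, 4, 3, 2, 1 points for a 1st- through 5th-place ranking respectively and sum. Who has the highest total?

B

C: 9·5 + 13·2 + 3·1 + 6·3 + 5·5 + 7·2 + 5·5 = 156
A: 9·4 + 13·4 + 3·5 + 6·5 + 5·2 + 7·1 + 5·2 = 160
D: 9·2 + 13·3 + 3·3 + 6·1 + 5·3 + 7·3 + 5·3 = 123
B: 9·1 + 13·5 + 3·4 + 6·4 + 5·1 + 7·5 + 5·4 = 170
E: 9·3 + 13·1 + 3·2 + 6·2 + 5·4 + 7·4 + 5·1 = 111
B has the highest Borda score (170).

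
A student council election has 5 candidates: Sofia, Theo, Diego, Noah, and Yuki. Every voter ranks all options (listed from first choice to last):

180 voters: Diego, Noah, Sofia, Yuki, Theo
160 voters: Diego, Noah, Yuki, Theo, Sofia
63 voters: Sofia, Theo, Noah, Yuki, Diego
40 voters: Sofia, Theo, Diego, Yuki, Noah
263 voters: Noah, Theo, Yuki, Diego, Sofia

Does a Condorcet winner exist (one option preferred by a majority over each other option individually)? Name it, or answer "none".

none

Checking pairwise contests:
Theo beats Sofia 423–283.
Noah beats Theo 603–103.
Theo beats Diego 366–340.
Diego beats Noah 380–326.
Theo beats Yuki 366–340.
Every option loses at least one head-to-head, so there is no Condorcet winner.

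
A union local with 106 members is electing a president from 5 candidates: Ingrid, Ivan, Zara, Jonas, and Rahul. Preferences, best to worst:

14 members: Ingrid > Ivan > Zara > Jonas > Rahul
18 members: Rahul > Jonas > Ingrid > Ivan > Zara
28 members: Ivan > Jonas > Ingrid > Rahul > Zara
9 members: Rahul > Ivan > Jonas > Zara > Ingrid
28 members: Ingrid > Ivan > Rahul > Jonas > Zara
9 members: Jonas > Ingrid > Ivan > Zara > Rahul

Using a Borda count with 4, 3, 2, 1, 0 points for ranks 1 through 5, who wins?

Ingrid: 14·4 + 18·2 + 28·2 + 9·0 + 28·4 + 9·3 = 287
Ivan: 14·3 + 18·1 + 28·4 + 9·3 + 28·3 + 9·2 = 301
Zara: 14·2 + 18·0 + 28·0 + 9·1 + 28·0 + 9·1 = 46
Jonas: 14·1 + 18·3 + 28·3 + 9·2 + 28·1 + 9·4 = 234
Rahul: 14·0 + 18·4 + 28·1 + 9·4 + 28·2 + 9·0 = 192
Ivan has the highest Borda score (301).

Ivan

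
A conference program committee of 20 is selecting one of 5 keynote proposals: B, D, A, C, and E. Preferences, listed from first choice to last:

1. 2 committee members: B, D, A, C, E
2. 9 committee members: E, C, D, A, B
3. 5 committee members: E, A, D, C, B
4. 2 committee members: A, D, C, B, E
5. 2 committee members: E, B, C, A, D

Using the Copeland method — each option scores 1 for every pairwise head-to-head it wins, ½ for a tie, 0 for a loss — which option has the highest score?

E

B: loses to D, A, C, and E → score 0.
D: beats B and A; loses to C and E → score 2.
A: beats B; loses to D, C, and E → score 1.
C: beats B, D, and A; loses to E → score 3.
E: beats B, D, A, and C → score 4.
E has the best pairwise record.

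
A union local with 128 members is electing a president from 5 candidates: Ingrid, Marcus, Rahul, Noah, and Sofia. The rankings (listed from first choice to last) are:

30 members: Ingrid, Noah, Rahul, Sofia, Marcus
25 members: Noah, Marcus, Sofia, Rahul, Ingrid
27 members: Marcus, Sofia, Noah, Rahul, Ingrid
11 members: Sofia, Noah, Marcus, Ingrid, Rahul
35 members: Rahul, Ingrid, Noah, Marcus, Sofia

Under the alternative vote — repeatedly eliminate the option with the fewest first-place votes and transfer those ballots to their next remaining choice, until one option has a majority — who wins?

Round 1: Ingrid 30, Marcus 27, Rahul 35, Noah 25, Sofia 11. Eliminate Sofia.
Round 2: Ingrid 30, Marcus 27, Rahul 35, Noah 36. Eliminate Marcus.
Round 3: Ingrid 30, Rahul 35, Noah 63. Eliminate Ingrid.
Round 4: Rahul 35, Noah 93. Noah has a majority.

Noah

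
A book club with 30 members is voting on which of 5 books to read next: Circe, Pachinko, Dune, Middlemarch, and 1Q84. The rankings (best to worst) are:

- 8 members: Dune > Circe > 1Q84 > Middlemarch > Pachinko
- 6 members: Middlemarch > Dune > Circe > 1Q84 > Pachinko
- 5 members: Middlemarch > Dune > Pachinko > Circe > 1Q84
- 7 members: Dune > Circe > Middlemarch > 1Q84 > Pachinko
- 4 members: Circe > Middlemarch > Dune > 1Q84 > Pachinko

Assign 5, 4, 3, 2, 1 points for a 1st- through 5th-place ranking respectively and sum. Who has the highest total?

Dune

Circe: 8·4 + 6·3 + 5·2 + 7·4 + 4·5 = 108
Pachinko: 8·1 + 6·1 + 5·3 + 7·1 + 4·1 = 40
Dune: 8·5 + 6·4 + 5·4 + 7·5 + 4·3 = 131
Middlemarch: 8·2 + 6·5 + 5·5 + 7·3 + 4·4 = 108
1Q84: 8·3 + 6·2 + 5·1 + 7·2 + 4·2 = 63
Dune has the highest Borda score (131).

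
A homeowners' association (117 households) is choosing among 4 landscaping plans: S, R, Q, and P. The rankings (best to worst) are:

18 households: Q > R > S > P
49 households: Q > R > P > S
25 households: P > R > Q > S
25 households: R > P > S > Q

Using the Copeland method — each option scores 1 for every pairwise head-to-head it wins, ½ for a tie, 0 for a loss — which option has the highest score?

S: loses to R, Q, and P → score 0.
R: beats S and P; loses to Q → score 2.
Q: beats S, R, and P → score 3.
P: beats S; loses to R and Q → score 1.
Q has the best pairwise record.

Q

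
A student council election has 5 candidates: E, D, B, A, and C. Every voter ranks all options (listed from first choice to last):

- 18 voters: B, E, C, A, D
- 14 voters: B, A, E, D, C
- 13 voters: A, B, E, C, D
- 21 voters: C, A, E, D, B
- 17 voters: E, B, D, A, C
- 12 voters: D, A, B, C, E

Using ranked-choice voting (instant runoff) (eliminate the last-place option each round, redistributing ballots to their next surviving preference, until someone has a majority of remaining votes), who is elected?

B

Round 1: E 17, D 12, B 32, A 13, C 21. Eliminate D.
Round 2: E 17, B 32, A 25, C 21. Eliminate E.
Round 3: B 49, A 25, C 21. B has a majority.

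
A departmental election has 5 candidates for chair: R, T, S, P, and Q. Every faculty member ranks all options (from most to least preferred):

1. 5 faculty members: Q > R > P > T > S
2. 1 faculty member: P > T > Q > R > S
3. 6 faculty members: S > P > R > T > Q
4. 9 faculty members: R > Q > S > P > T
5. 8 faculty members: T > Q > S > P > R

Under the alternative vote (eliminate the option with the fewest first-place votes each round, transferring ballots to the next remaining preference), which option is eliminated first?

Round 1: R 9, T 8, S 6, P 1, Q 5. Eliminate P.

P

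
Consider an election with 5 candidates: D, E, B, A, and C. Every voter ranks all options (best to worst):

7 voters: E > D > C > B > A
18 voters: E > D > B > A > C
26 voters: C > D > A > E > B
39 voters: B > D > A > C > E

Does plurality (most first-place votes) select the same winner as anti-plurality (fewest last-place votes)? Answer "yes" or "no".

Plurality — first-place votes: D 0, E 25, B 39, A 0, C 26. Winner: B.
Anti-plurality — last-place votes: D 0, E 39, B 26, A 7, C 18. Winner: D.
The two methods disagree.

no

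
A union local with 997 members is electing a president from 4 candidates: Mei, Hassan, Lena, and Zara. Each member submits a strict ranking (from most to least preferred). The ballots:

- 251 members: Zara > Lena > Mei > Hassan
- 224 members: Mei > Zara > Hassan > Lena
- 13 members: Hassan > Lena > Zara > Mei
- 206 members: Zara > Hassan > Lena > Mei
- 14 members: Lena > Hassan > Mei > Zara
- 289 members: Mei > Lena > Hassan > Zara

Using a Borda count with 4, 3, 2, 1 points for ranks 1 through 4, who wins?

Zara

Mei: 251·2 + 224·4 + 13·1 + 206·1 + 14·2 + 289·4 = 2801
Hassan: 251·1 + 224·2 + 13·4 + 206·3 + 14·3 + 289·2 = 1989
Lena: 251·3 + 224·1 + 13·3 + 206·2 + 14·4 + 289·3 = 2351
Zara: 251·4 + 224·3 + 13·2 + 206·4 + 14·1 + 289·1 = 2829
Zara has the highest Borda score (2829).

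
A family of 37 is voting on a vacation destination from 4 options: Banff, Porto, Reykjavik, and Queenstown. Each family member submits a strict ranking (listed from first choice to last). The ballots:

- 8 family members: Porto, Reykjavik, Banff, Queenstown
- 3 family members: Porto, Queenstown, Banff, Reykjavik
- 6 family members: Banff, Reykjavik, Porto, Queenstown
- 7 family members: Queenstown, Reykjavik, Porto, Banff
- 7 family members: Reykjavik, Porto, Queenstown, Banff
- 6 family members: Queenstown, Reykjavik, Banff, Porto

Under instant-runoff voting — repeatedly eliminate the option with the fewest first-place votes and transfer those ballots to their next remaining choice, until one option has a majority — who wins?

Round 1: Banff 6, Porto 11, Reykjavik 7, Queenstown 13. Eliminate Banff.
Round 2: Porto 11, Reykjavik 13, Queenstown 13. Eliminate Porto.
Round 3: Reykjavik 21, Queenstown 16. Reykjavik has a majority.

Reykjavik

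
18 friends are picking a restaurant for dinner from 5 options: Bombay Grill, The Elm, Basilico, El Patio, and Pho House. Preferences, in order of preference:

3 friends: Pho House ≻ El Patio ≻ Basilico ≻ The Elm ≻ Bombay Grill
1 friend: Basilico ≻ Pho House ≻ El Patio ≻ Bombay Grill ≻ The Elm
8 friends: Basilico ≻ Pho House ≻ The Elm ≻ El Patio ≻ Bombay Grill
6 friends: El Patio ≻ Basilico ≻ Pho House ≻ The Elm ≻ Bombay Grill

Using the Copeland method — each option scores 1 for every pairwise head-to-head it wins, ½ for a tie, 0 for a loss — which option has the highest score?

Basilico

Bombay Grill: loses to The Elm, Basilico, El Patio, and Pho House → score 0.
The Elm: beats Bombay Grill; loses to Basilico, El Patio, and Pho House → score 1.
Basilico: beats Bombay Grill, The Elm, and Pho House; ties El Patio → score 3.5.
El Patio: beats Bombay Grill and The Elm; ties Basilico; loses to Pho House → score 2.5.
Pho House: beats Bombay Grill, The Elm, and El Patio; loses to Basilico → score 3.
Basilico has the best pairwise record.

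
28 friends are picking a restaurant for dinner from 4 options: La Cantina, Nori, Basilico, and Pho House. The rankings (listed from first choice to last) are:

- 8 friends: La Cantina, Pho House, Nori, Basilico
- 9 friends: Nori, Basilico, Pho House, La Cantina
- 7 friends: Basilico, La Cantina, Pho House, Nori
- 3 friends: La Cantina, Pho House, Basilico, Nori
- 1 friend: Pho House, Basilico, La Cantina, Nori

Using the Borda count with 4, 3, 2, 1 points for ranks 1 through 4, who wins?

La Cantina

La Cantina: 8·4 + 9·1 + 7·3 + 3·4 + 1·2 = 76
Nori: 8·2 + 9·4 + 7·1 + 3·1 + 1·1 = 63
Basilico: 8·1 + 9·3 + 7·4 + 3·2 + 1·3 = 72
Pho House: 8·3 + 9·2 + 7·2 + 3·3 + 1·4 = 69
La Cantina has the highest Borda score (76).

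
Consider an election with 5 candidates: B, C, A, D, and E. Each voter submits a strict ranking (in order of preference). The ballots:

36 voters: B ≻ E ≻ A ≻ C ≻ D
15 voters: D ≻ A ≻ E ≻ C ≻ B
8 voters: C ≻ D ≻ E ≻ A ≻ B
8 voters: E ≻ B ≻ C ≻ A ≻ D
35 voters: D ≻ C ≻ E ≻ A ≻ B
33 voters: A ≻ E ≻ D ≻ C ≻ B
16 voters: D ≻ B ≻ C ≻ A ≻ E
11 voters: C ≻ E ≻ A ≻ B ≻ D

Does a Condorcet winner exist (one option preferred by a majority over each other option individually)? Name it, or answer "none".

E vs B: 110–52 for E.
E vs C: 92–70 for E.
E vs A: 98–64 for E.
E vs D: 88–74 for E.
E beats every other option head-to-head.

E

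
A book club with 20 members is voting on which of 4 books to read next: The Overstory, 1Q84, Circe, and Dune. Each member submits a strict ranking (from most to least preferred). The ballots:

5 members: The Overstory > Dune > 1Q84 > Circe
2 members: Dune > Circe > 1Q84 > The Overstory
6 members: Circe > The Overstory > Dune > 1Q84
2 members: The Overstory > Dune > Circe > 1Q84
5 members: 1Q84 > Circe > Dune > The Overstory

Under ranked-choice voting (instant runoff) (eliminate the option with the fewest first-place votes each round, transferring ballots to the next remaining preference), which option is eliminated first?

Dune

Round 1: The Overstory 7, 1Q84 5, Circe 6, Dune 2. Eliminate Dune.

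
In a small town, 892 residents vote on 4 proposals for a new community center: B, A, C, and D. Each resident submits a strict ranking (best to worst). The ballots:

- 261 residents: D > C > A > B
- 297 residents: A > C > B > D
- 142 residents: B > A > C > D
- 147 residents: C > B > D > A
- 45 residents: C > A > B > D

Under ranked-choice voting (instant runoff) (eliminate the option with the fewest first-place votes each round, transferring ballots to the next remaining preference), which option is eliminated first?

B

Round 1: B 142, A 297, C 192, D 261. Eliminate B.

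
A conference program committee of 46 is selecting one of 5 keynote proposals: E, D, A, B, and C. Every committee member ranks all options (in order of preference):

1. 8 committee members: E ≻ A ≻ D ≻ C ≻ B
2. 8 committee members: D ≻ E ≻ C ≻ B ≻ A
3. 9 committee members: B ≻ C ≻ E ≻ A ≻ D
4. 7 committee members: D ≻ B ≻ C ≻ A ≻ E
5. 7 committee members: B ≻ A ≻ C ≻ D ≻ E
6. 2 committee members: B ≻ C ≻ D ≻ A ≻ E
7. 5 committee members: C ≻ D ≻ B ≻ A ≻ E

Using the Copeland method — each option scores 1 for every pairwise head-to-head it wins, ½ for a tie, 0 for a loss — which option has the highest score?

B

E: beats A; loses to D, B, and C → score 1.
D: beats E and B; ties C; loses to A → score 2.5.
A: beats D; loses to E, B, and C → score 1.
B: beats E, A, and C; loses to D → score 3.
C: beats E and A; ties D; loses to B → score 2.5.
B has the best pairwise record.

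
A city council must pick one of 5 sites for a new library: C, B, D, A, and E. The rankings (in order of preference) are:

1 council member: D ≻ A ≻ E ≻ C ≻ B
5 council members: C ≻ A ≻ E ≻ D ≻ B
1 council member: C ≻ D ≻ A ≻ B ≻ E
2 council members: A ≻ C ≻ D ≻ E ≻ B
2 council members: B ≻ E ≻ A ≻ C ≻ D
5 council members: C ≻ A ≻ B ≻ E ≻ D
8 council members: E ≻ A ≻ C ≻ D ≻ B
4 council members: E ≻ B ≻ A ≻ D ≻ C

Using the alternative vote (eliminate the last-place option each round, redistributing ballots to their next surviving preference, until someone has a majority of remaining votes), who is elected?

Round 1: C 11, B 2, D 1, A 2, E 12. Eliminate D.
Round 2: C 11, B 2, A 3, E 12. Eliminate B.
Round 3: C 11, A 3, E 14. Eliminate A.
Round 4: C 13, E 15. E has a majority.

E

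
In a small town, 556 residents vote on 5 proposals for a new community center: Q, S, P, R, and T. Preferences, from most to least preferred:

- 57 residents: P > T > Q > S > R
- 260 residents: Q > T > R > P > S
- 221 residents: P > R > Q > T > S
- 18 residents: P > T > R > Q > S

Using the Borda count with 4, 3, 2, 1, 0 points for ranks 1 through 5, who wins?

Q

Q: 57·2 + 260·4 + 221·2 + 18·1 = 1614
S: 57·1 + 260·0 + 221·0 + 18·0 = 57
P: 57·4 + 260·1 + 221·4 + 18·4 = 1444
R: 57·0 + 260·2 + 221·3 + 18·2 = 1219
T: 57·3 + 260·3 + 221·1 + 18·3 = 1226
Q has the highest Borda score (1614).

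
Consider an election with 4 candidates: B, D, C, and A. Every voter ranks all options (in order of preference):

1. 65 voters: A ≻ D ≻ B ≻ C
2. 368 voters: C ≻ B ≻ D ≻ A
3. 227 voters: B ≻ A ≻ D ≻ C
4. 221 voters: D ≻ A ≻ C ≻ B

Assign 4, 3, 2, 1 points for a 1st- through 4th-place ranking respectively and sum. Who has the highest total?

B: 65·2 + 368·3 + 227·4 + 221·1 = 2363
D: 65·3 + 368·2 + 227·2 + 221·4 = 2269
C: 65·1 + 368·4 + 227·1 + 221·2 = 2206
A: 65·4 + 368·1 + 227·3 + 221·3 = 1972
B has the highest Borda score (2363).

B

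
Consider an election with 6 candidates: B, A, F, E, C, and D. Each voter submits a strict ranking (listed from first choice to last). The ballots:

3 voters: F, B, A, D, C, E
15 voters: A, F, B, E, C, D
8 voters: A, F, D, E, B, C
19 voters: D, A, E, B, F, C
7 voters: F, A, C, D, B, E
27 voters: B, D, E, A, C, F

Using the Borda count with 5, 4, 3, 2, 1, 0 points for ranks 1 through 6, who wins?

B: 3·4 + 15·3 + 8·1 + 19·2 + 7·1 + 27·5 = 245
A: 3·3 + 15·5 + 8·5 + 19·4 + 7·4 + 27·2 = 282
F: 3·5 + 15·4 + 8·4 + 19·1 + 7·5 + 27·0 = 161
E: 3·0 + 15·2 + 8·2 + 19·3 + 7·0 + 27·3 = 184
C: 3·1 + 15·1 + 8·0 + 19·0 + 7·3 + 27·1 = 66
D: 3·2 + 15·0 + 8·3 + 19·5 + 7·2 + 27·4 = 247
A has the highest Borda score (282).

A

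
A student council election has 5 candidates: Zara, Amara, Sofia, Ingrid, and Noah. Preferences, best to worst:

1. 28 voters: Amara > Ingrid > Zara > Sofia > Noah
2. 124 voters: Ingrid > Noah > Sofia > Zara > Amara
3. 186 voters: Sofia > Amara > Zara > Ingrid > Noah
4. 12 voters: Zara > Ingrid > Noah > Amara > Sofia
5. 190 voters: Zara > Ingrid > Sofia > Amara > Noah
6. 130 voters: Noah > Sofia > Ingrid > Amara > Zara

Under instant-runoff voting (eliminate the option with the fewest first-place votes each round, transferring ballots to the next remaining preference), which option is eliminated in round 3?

Ingrid

Round 1: Zara 202, Amara 28, Sofia 186, Ingrid 124, Noah 130. Eliminate Amara.
Round 2: Zara 202, Sofia 186, Ingrid 152, Noah 130. Eliminate Noah.
Round 3: Zara 202, Sofia 316, Ingrid 152. Eliminate Ingrid.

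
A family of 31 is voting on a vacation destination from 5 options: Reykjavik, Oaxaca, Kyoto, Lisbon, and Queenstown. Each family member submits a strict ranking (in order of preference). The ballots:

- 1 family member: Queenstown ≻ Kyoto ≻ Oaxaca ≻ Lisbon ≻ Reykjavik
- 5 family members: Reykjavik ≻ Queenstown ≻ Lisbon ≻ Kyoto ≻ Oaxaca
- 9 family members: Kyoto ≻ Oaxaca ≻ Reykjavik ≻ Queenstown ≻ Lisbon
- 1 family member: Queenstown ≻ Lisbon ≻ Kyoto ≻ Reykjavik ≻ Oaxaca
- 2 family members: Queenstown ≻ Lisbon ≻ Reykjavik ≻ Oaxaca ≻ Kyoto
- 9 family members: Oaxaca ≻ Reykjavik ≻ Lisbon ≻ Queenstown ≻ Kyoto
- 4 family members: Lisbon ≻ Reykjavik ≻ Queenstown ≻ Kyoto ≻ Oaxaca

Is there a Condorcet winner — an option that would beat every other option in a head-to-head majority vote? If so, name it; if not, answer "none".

Checking pairwise contests:
Oaxaca beats Reykjavik 19–12.
Kyoto beats Oaxaca 20–11.
Reykjavik beats Kyoto 20–11.
Reykjavik beats Lisbon 23–8.
Reykjavik beats Queenstown 27–4.
Every option loses at least one head-to-head, so there is no Condorcet winner.

none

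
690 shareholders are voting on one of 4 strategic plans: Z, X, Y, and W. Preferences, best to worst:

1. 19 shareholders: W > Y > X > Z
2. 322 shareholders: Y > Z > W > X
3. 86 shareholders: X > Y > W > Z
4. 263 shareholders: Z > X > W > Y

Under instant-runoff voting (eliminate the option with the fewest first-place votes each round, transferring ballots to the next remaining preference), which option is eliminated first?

Round 1: Z 263, X 86, Y 322, W 19. Eliminate W.

W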